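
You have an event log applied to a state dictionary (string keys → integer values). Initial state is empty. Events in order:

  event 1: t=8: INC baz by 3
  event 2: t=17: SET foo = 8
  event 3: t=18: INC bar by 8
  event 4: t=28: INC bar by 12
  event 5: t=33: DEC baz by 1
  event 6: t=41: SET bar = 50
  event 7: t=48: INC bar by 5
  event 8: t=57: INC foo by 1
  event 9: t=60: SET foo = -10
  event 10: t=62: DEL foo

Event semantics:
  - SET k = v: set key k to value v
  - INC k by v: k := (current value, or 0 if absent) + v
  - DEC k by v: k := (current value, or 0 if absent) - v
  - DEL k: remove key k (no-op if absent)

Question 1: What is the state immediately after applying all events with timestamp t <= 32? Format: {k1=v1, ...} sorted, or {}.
Answer: {bar=20, baz=3, foo=8}

Derivation:
Apply events with t <= 32 (4 events):
  after event 1 (t=8: INC baz by 3): {baz=3}
  after event 2 (t=17: SET foo = 8): {baz=3, foo=8}
  after event 3 (t=18: INC bar by 8): {bar=8, baz=3, foo=8}
  after event 4 (t=28: INC bar by 12): {bar=20, baz=3, foo=8}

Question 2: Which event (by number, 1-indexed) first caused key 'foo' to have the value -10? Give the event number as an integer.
Looking for first event where foo becomes -10:
  event 2: foo = 8
  event 3: foo = 8
  event 4: foo = 8
  event 5: foo = 8
  event 6: foo = 8
  event 7: foo = 8
  event 8: foo = 9
  event 9: foo 9 -> -10  <-- first match

Answer: 9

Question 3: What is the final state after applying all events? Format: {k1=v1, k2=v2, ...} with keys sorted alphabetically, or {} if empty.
  after event 1 (t=8: INC baz by 3): {baz=3}
  after event 2 (t=17: SET foo = 8): {baz=3, foo=8}
  after event 3 (t=18: INC bar by 8): {bar=8, baz=3, foo=8}
  after event 4 (t=28: INC bar by 12): {bar=20, baz=3, foo=8}
  after event 5 (t=33: DEC baz by 1): {bar=20, baz=2, foo=8}
  after event 6 (t=41: SET bar = 50): {bar=50, baz=2, foo=8}
  after event 7 (t=48: INC bar by 5): {bar=55, baz=2, foo=8}
  after event 8 (t=57: INC foo by 1): {bar=55, baz=2, foo=9}
  after event 9 (t=60: SET foo = -10): {bar=55, baz=2, foo=-10}
  after event 10 (t=62: DEL foo): {bar=55, baz=2}

Answer: {bar=55, baz=2}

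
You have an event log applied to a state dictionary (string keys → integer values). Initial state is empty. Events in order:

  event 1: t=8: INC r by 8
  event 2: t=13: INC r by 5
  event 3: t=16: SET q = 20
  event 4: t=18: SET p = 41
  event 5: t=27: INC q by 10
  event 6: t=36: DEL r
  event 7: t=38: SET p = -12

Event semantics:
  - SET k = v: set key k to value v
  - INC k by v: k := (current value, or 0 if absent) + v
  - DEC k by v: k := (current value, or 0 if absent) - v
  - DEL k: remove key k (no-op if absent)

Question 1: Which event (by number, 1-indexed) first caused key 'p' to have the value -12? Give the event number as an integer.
Answer: 7

Derivation:
Looking for first event where p becomes -12:
  event 4: p = 41
  event 5: p = 41
  event 6: p = 41
  event 7: p 41 -> -12  <-- first match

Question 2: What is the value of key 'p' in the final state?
Track key 'p' through all 7 events:
  event 1 (t=8: INC r by 8): p unchanged
  event 2 (t=13: INC r by 5): p unchanged
  event 3 (t=16: SET q = 20): p unchanged
  event 4 (t=18: SET p = 41): p (absent) -> 41
  event 5 (t=27: INC q by 10): p unchanged
  event 6 (t=36: DEL r): p unchanged
  event 7 (t=38: SET p = -12): p 41 -> -12
Final: p = -12

Answer: -12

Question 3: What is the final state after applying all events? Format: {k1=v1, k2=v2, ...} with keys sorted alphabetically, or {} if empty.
  after event 1 (t=8: INC r by 8): {r=8}
  after event 2 (t=13: INC r by 5): {r=13}
  after event 3 (t=16: SET q = 20): {q=20, r=13}
  after event 4 (t=18: SET p = 41): {p=41, q=20, r=13}
  after event 5 (t=27: INC q by 10): {p=41, q=30, r=13}
  after event 6 (t=36: DEL r): {p=41, q=30}
  after event 7 (t=38: SET p = -12): {p=-12, q=30}

Answer: {p=-12, q=30}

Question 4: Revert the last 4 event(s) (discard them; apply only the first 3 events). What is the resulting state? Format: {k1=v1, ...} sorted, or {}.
Keep first 3 events (discard last 4):
  after event 1 (t=8: INC r by 8): {r=8}
  after event 2 (t=13: INC r by 5): {r=13}
  after event 3 (t=16: SET q = 20): {q=20, r=13}

Answer: {q=20, r=13}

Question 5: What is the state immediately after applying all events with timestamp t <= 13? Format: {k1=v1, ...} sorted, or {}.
Answer: {r=13}

Derivation:
Apply events with t <= 13 (2 events):
  after event 1 (t=8: INC r by 8): {r=8}
  after event 2 (t=13: INC r by 5): {r=13}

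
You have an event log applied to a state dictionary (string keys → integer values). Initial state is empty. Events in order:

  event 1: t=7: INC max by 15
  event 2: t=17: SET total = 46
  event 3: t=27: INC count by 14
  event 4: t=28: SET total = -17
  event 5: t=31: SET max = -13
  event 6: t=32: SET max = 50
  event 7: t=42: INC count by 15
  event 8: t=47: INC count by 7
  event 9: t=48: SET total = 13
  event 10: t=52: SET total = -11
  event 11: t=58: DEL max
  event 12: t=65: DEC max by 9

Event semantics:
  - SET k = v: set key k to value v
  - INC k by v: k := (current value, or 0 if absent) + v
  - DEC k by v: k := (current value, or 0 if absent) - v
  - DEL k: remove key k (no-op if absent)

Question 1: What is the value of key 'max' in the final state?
Answer: -9

Derivation:
Track key 'max' through all 12 events:
  event 1 (t=7: INC max by 15): max (absent) -> 15
  event 2 (t=17: SET total = 46): max unchanged
  event 3 (t=27: INC count by 14): max unchanged
  event 4 (t=28: SET total = -17): max unchanged
  event 5 (t=31: SET max = -13): max 15 -> -13
  event 6 (t=32: SET max = 50): max -13 -> 50
  event 7 (t=42: INC count by 15): max unchanged
  event 8 (t=47: INC count by 7): max unchanged
  event 9 (t=48: SET total = 13): max unchanged
  event 10 (t=52: SET total = -11): max unchanged
  event 11 (t=58: DEL max): max 50 -> (absent)
  event 12 (t=65: DEC max by 9): max (absent) -> -9
Final: max = -9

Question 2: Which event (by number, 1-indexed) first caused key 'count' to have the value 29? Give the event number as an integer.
Answer: 7

Derivation:
Looking for first event where count becomes 29:
  event 3: count = 14
  event 4: count = 14
  event 5: count = 14
  event 6: count = 14
  event 7: count 14 -> 29  <-- first match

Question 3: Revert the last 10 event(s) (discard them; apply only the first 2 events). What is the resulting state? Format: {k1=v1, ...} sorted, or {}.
Answer: {max=15, total=46}

Derivation:
Keep first 2 events (discard last 10):
  after event 1 (t=7: INC max by 15): {max=15}
  after event 2 (t=17: SET total = 46): {max=15, total=46}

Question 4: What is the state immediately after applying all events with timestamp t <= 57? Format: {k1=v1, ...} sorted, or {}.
Answer: {count=36, max=50, total=-11}

Derivation:
Apply events with t <= 57 (10 events):
  after event 1 (t=7: INC max by 15): {max=15}
  after event 2 (t=17: SET total = 46): {max=15, total=46}
  after event 3 (t=27: INC count by 14): {count=14, max=15, total=46}
  after event 4 (t=28: SET total = -17): {count=14, max=15, total=-17}
  after event 5 (t=31: SET max = -13): {count=14, max=-13, total=-17}
  after event 6 (t=32: SET max = 50): {count=14, max=50, total=-17}
  after event 7 (t=42: INC count by 15): {count=29, max=50, total=-17}
  after event 8 (t=47: INC count by 7): {count=36, max=50, total=-17}
  after event 9 (t=48: SET total = 13): {count=36, max=50, total=13}
  after event 10 (t=52: SET total = -11): {count=36, max=50, total=-11}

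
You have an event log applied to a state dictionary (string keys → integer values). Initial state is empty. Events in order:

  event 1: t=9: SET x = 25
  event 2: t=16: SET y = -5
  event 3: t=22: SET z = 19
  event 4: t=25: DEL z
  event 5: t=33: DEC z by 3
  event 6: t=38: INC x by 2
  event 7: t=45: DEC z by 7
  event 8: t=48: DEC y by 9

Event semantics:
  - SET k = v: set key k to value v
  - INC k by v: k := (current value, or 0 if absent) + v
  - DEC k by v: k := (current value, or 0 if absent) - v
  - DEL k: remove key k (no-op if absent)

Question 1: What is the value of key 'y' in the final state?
Track key 'y' through all 8 events:
  event 1 (t=9: SET x = 25): y unchanged
  event 2 (t=16: SET y = -5): y (absent) -> -5
  event 3 (t=22: SET z = 19): y unchanged
  event 4 (t=25: DEL z): y unchanged
  event 5 (t=33: DEC z by 3): y unchanged
  event 6 (t=38: INC x by 2): y unchanged
  event 7 (t=45: DEC z by 7): y unchanged
  event 8 (t=48: DEC y by 9): y -5 -> -14
Final: y = -14

Answer: -14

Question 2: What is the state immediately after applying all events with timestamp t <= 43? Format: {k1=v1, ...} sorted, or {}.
Answer: {x=27, y=-5, z=-3}

Derivation:
Apply events with t <= 43 (6 events):
  after event 1 (t=9: SET x = 25): {x=25}
  after event 2 (t=16: SET y = -5): {x=25, y=-5}
  after event 3 (t=22: SET z = 19): {x=25, y=-5, z=19}
  after event 4 (t=25: DEL z): {x=25, y=-5}
  after event 5 (t=33: DEC z by 3): {x=25, y=-5, z=-3}
  after event 6 (t=38: INC x by 2): {x=27, y=-5, z=-3}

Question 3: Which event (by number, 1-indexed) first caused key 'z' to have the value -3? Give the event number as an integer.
Answer: 5

Derivation:
Looking for first event where z becomes -3:
  event 3: z = 19
  event 4: z = (absent)
  event 5: z (absent) -> -3  <-- first match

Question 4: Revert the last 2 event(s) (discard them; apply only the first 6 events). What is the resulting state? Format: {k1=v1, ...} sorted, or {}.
Keep first 6 events (discard last 2):
  after event 1 (t=9: SET x = 25): {x=25}
  after event 2 (t=16: SET y = -5): {x=25, y=-5}
  after event 3 (t=22: SET z = 19): {x=25, y=-5, z=19}
  after event 4 (t=25: DEL z): {x=25, y=-5}
  after event 5 (t=33: DEC z by 3): {x=25, y=-5, z=-3}
  after event 6 (t=38: INC x by 2): {x=27, y=-5, z=-3}

Answer: {x=27, y=-5, z=-3}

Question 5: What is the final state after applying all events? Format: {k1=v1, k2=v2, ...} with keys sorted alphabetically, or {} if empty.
  after event 1 (t=9: SET x = 25): {x=25}
  after event 2 (t=16: SET y = -5): {x=25, y=-5}
  after event 3 (t=22: SET z = 19): {x=25, y=-5, z=19}
  after event 4 (t=25: DEL z): {x=25, y=-5}
  after event 5 (t=33: DEC z by 3): {x=25, y=-5, z=-3}
  after event 6 (t=38: INC x by 2): {x=27, y=-5, z=-3}
  after event 7 (t=45: DEC z by 7): {x=27, y=-5, z=-10}
  after event 8 (t=48: DEC y by 9): {x=27, y=-14, z=-10}

Answer: {x=27, y=-14, z=-10}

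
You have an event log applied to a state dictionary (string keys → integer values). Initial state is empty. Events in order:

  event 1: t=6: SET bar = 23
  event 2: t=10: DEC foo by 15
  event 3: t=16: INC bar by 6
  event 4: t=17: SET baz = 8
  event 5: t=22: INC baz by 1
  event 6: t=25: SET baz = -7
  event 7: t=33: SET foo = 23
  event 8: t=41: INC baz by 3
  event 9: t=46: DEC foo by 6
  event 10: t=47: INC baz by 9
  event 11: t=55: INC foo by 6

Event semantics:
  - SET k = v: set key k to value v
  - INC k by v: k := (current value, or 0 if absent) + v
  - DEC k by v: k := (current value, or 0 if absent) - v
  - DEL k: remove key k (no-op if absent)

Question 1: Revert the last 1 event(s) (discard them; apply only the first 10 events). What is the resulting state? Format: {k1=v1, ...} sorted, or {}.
Answer: {bar=29, baz=5, foo=17}

Derivation:
Keep first 10 events (discard last 1):
  after event 1 (t=6: SET bar = 23): {bar=23}
  after event 2 (t=10: DEC foo by 15): {bar=23, foo=-15}
  after event 3 (t=16: INC bar by 6): {bar=29, foo=-15}
  after event 4 (t=17: SET baz = 8): {bar=29, baz=8, foo=-15}
  after event 5 (t=22: INC baz by 1): {bar=29, baz=9, foo=-15}
  after event 6 (t=25: SET baz = -7): {bar=29, baz=-7, foo=-15}
  after event 7 (t=33: SET foo = 23): {bar=29, baz=-7, foo=23}
  after event 8 (t=41: INC baz by 3): {bar=29, baz=-4, foo=23}
  after event 9 (t=46: DEC foo by 6): {bar=29, baz=-4, foo=17}
  after event 10 (t=47: INC baz by 9): {bar=29, baz=5, foo=17}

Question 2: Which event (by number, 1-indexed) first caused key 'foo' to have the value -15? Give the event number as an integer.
Looking for first event where foo becomes -15:
  event 2: foo (absent) -> -15  <-- first match

Answer: 2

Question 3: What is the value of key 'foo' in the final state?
Answer: 23

Derivation:
Track key 'foo' through all 11 events:
  event 1 (t=6: SET bar = 23): foo unchanged
  event 2 (t=10: DEC foo by 15): foo (absent) -> -15
  event 3 (t=16: INC bar by 6): foo unchanged
  event 4 (t=17: SET baz = 8): foo unchanged
  event 5 (t=22: INC baz by 1): foo unchanged
  event 6 (t=25: SET baz = -7): foo unchanged
  event 7 (t=33: SET foo = 23): foo -15 -> 23
  event 8 (t=41: INC baz by 3): foo unchanged
  event 9 (t=46: DEC foo by 6): foo 23 -> 17
  event 10 (t=47: INC baz by 9): foo unchanged
  event 11 (t=55: INC foo by 6): foo 17 -> 23
Final: foo = 23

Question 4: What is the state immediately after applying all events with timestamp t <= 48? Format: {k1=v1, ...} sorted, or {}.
Answer: {bar=29, baz=5, foo=17}

Derivation:
Apply events with t <= 48 (10 events):
  after event 1 (t=6: SET bar = 23): {bar=23}
  after event 2 (t=10: DEC foo by 15): {bar=23, foo=-15}
  after event 3 (t=16: INC bar by 6): {bar=29, foo=-15}
  after event 4 (t=17: SET baz = 8): {bar=29, baz=8, foo=-15}
  after event 5 (t=22: INC baz by 1): {bar=29, baz=9, foo=-15}
  after event 6 (t=25: SET baz = -7): {bar=29, baz=-7, foo=-15}
  after event 7 (t=33: SET foo = 23): {bar=29, baz=-7, foo=23}
  after event 8 (t=41: INC baz by 3): {bar=29, baz=-4, foo=23}
  after event 9 (t=46: DEC foo by 6): {bar=29, baz=-4, foo=17}
  after event 10 (t=47: INC baz by 9): {bar=29, baz=5, foo=17}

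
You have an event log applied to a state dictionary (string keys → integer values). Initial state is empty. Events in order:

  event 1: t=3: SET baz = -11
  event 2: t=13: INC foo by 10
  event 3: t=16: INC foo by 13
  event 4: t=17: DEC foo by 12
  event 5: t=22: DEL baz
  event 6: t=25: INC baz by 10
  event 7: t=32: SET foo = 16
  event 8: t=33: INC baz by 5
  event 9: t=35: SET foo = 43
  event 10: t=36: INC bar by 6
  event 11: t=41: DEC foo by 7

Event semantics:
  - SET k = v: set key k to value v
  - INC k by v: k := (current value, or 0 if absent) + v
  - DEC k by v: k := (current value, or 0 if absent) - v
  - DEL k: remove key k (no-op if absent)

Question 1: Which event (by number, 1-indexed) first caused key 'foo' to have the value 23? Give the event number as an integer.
Looking for first event where foo becomes 23:
  event 2: foo = 10
  event 3: foo 10 -> 23  <-- first match

Answer: 3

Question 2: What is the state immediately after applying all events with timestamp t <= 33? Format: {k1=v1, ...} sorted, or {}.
Apply events with t <= 33 (8 events):
  after event 1 (t=3: SET baz = -11): {baz=-11}
  after event 2 (t=13: INC foo by 10): {baz=-11, foo=10}
  after event 3 (t=16: INC foo by 13): {baz=-11, foo=23}
  after event 4 (t=17: DEC foo by 12): {baz=-11, foo=11}
  after event 5 (t=22: DEL baz): {foo=11}
  after event 6 (t=25: INC baz by 10): {baz=10, foo=11}
  after event 7 (t=32: SET foo = 16): {baz=10, foo=16}
  after event 8 (t=33: INC baz by 5): {baz=15, foo=16}

Answer: {baz=15, foo=16}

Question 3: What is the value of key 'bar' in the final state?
Track key 'bar' through all 11 events:
  event 1 (t=3: SET baz = -11): bar unchanged
  event 2 (t=13: INC foo by 10): bar unchanged
  event 3 (t=16: INC foo by 13): bar unchanged
  event 4 (t=17: DEC foo by 12): bar unchanged
  event 5 (t=22: DEL baz): bar unchanged
  event 6 (t=25: INC baz by 10): bar unchanged
  event 7 (t=32: SET foo = 16): bar unchanged
  event 8 (t=33: INC baz by 5): bar unchanged
  event 9 (t=35: SET foo = 43): bar unchanged
  event 10 (t=36: INC bar by 6): bar (absent) -> 6
  event 11 (t=41: DEC foo by 7): bar unchanged
Final: bar = 6

Answer: 6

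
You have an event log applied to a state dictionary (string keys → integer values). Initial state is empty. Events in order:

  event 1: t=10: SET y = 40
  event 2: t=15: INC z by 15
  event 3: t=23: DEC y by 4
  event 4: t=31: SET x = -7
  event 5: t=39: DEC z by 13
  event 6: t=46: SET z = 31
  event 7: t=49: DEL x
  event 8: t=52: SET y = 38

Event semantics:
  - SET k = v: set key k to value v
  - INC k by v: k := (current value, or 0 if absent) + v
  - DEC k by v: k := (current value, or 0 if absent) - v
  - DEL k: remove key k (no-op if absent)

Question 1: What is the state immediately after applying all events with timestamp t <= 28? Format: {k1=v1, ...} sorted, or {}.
Answer: {y=36, z=15}

Derivation:
Apply events with t <= 28 (3 events):
  after event 1 (t=10: SET y = 40): {y=40}
  after event 2 (t=15: INC z by 15): {y=40, z=15}
  after event 3 (t=23: DEC y by 4): {y=36, z=15}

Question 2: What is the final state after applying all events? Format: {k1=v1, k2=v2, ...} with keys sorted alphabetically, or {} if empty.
  after event 1 (t=10: SET y = 40): {y=40}
  after event 2 (t=15: INC z by 15): {y=40, z=15}
  after event 3 (t=23: DEC y by 4): {y=36, z=15}
  after event 4 (t=31: SET x = -7): {x=-7, y=36, z=15}
  after event 5 (t=39: DEC z by 13): {x=-7, y=36, z=2}
  after event 6 (t=46: SET z = 31): {x=-7, y=36, z=31}
  after event 7 (t=49: DEL x): {y=36, z=31}
  after event 8 (t=52: SET y = 38): {y=38, z=31}

Answer: {y=38, z=31}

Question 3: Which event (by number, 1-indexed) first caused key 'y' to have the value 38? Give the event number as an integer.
Looking for first event where y becomes 38:
  event 1: y = 40
  event 2: y = 40
  event 3: y = 36
  event 4: y = 36
  event 5: y = 36
  event 6: y = 36
  event 7: y = 36
  event 8: y 36 -> 38  <-- first match

Answer: 8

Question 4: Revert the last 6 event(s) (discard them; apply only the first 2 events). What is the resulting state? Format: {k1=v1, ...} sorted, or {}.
Answer: {y=40, z=15}

Derivation:
Keep first 2 events (discard last 6):
  after event 1 (t=10: SET y = 40): {y=40}
  after event 2 (t=15: INC z by 15): {y=40, z=15}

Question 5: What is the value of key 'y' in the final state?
Track key 'y' through all 8 events:
  event 1 (t=10: SET y = 40): y (absent) -> 40
  event 2 (t=15: INC z by 15): y unchanged
  event 3 (t=23: DEC y by 4): y 40 -> 36
  event 4 (t=31: SET x = -7): y unchanged
  event 5 (t=39: DEC z by 13): y unchanged
  event 6 (t=46: SET z = 31): y unchanged
  event 7 (t=49: DEL x): y unchanged
  event 8 (t=52: SET y = 38): y 36 -> 38
Final: y = 38

Answer: 38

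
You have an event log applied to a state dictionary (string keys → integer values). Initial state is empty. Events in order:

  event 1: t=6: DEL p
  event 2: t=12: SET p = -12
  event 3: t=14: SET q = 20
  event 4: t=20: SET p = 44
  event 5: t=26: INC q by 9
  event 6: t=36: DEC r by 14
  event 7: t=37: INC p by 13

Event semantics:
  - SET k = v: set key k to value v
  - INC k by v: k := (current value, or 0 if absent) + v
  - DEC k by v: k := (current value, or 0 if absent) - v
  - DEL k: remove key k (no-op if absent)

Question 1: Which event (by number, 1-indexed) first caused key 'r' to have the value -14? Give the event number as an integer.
Answer: 6

Derivation:
Looking for first event where r becomes -14:
  event 6: r (absent) -> -14  <-- first match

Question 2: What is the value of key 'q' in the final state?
Answer: 29

Derivation:
Track key 'q' through all 7 events:
  event 1 (t=6: DEL p): q unchanged
  event 2 (t=12: SET p = -12): q unchanged
  event 3 (t=14: SET q = 20): q (absent) -> 20
  event 4 (t=20: SET p = 44): q unchanged
  event 5 (t=26: INC q by 9): q 20 -> 29
  event 6 (t=36: DEC r by 14): q unchanged
  event 7 (t=37: INC p by 13): q unchanged
Final: q = 29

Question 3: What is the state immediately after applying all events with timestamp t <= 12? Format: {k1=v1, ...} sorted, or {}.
Answer: {p=-12}

Derivation:
Apply events with t <= 12 (2 events):
  after event 1 (t=6: DEL p): {}
  after event 2 (t=12: SET p = -12): {p=-12}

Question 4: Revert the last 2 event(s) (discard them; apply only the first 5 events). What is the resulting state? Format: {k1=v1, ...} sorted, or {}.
Answer: {p=44, q=29}

Derivation:
Keep first 5 events (discard last 2):
  after event 1 (t=6: DEL p): {}
  after event 2 (t=12: SET p = -12): {p=-12}
  after event 3 (t=14: SET q = 20): {p=-12, q=20}
  after event 4 (t=20: SET p = 44): {p=44, q=20}
  after event 5 (t=26: INC q by 9): {p=44, q=29}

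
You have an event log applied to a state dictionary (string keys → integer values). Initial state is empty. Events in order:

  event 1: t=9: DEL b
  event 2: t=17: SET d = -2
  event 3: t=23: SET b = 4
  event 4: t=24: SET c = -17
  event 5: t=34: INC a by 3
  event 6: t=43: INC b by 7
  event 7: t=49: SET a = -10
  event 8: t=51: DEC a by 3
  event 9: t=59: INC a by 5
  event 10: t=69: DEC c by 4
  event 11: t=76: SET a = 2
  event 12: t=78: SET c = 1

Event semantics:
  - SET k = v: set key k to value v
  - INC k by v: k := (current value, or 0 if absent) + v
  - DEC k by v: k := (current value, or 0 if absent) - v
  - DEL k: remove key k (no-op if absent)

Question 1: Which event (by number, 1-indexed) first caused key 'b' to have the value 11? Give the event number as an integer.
Looking for first event where b becomes 11:
  event 3: b = 4
  event 4: b = 4
  event 5: b = 4
  event 6: b 4 -> 11  <-- first match

Answer: 6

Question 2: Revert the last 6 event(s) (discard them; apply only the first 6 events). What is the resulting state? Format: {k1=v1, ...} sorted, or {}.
Keep first 6 events (discard last 6):
  after event 1 (t=9: DEL b): {}
  after event 2 (t=17: SET d = -2): {d=-2}
  after event 3 (t=23: SET b = 4): {b=4, d=-2}
  after event 4 (t=24: SET c = -17): {b=4, c=-17, d=-2}
  after event 5 (t=34: INC a by 3): {a=3, b=4, c=-17, d=-2}
  after event 6 (t=43: INC b by 7): {a=3, b=11, c=-17, d=-2}

Answer: {a=3, b=11, c=-17, d=-2}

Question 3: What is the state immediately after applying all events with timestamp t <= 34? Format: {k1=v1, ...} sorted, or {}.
Answer: {a=3, b=4, c=-17, d=-2}

Derivation:
Apply events with t <= 34 (5 events):
  after event 1 (t=9: DEL b): {}
  after event 2 (t=17: SET d = -2): {d=-2}
  after event 3 (t=23: SET b = 4): {b=4, d=-2}
  after event 4 (t=24: SET c = -17): {b=4, c=-17, d=-2}
  after event 5 (t=34: INC a by 3): {a=3, b=4, c=-17, d=-2}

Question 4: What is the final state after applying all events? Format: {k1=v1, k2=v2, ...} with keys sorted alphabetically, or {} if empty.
  after event 1 (t=9: DEL b): {}
  after event 2 (t=17: SET d = -2): {d=-2}
  after event 3 (t=23: SET b = 4): {b=4, d=-2}
  after event 4 (t=24: SET c = -17): {b=4, c=-17, d=-2}
  after event 5 (t=34: INC a by 3): {a=3, b=4, c=-17, d=-2}
  after event 6 (t=43: INC b by 7): {a=3, b=11, c=-17, d=-2}
  after event 7 (t=49: SET a = -10): {a=-10, b=11, c=-17, d=-2}
  after event 8 (t=51: DEC a by 3): {a=-13, b=11, c=-17, d=-2}
  after event 9 (t=59: INC a by 5): {a=-8, b=11, c=-17, d=-2}
  after event 10 (t=69: DEC c by 4): {a=-8, b=11, c=-21, d=-2}
  after event 11 (t=76: SET a = 2): {a=2, b=11, c=-21, d=-2}
  after event 12 (t=78: SET c = 1): {a=2, b=11, c=1, d=-2}

Answer: {a=2, b=11, c=1, d=-2}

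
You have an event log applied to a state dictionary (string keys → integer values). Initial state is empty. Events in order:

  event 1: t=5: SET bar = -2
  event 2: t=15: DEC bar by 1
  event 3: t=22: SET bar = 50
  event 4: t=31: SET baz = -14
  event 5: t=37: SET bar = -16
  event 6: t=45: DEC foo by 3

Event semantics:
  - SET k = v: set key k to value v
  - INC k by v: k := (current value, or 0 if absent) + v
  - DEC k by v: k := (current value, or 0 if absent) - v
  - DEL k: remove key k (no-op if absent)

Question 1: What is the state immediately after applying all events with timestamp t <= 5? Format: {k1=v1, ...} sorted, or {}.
Apply events with t <= 5 (1 events):
  after event 1 (t=5: SET bar = -2): {bar=-2}

Answer: {bar=-2}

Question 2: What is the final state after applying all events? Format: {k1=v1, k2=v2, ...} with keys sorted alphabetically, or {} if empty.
  after event 1 (t=5: SET bar = -2): {bar=-2}
  after event 2 (t=15: DEC bar by 1): {bar=-3}
  after event 3 (t=22: SET bar = 50): {bar=50}
  after event 4 (t=31: SET baz = -14): {bar=50, baz=-14}
  after event 5 (t=37: SET bar = -16): {bar=-16, baz=-14}
  after event 6 (t=45: DEC foo by 3): {bar=-16, baz=-14, foo=-3}

Answer: {bar=-16, baz=-14, foo=-3}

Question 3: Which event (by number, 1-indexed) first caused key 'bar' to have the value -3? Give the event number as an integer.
Answer: 2

Derivation:
Looking for first event where bar becomes -3:
  event 1: bar = -2
  event 2: bar -2 -> -3  <-- first match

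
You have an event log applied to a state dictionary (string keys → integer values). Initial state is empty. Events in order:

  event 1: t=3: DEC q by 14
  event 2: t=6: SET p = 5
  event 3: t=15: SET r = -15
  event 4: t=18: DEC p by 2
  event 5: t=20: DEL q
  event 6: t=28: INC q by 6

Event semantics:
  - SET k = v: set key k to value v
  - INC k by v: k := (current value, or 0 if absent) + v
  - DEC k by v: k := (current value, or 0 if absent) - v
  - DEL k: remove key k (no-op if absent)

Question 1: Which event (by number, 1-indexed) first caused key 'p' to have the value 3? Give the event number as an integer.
Answer: 4

Derivation:
Looking for first event where p becomes 3:
  event 2: p = 5
  event 3: p = 5
  event 4: p 5 -> 3  <-- first match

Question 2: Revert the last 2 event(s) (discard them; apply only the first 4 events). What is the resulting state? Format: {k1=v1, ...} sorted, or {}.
Answer: {p=3, q=-14, r=-15}

Derivation:
Keep first 4 events (discard last 2):
  after event 1 (t=3: DEC q by 14): {q=-14}
  after event 2 (t=6: SET p = 5): {p=5, q=-14}
  after event 3 (t=15: SET r = -15): {p=5, q=-14, r=-15}
  after event 4 (t=18: DEC p by 2): {p=3, q=-14, r=-15}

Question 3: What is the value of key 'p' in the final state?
Track key 'p' through all 6 events:
  event 1 (t=3: DEC q by 14): p unchanged
  event 2 (t=6: SET p = 5): p (absent) -> 5
  event 3 (t=15: SET r = -15): p unchanged
  event 4 (t=18: DEC p by 2): p 5 -> 3
  event 5 (t=20: DEL q): p unchanged
  event 6 (t=28: INC q by 6): p unchanged
Final: p = 3

Answer: 3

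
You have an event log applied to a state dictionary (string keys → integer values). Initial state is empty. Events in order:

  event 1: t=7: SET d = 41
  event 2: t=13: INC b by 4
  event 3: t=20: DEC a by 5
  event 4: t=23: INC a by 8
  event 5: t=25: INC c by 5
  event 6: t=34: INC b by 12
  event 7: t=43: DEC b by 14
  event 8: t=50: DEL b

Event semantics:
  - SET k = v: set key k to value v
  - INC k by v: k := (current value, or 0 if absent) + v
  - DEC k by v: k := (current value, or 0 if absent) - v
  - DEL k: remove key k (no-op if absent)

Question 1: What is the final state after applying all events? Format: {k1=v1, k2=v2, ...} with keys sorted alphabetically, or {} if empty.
  after event 1 (t=7: SET d = 41): {d=41}
  after event 2 (t=13: INC b by 4): {b=4, d=41}
  after event 3 (t=20: DEC a by 5): {a=-5, b=4, d=41}
  after event 4 (t=23: INC a by 8): {a=3, b=4, d=41}
  after event 5 (t=25: INC c by 5): {a=3, b=4, c=5, d=41}
  after event 6 (t=34: INC b by 12): {a=3, b=16, c=5, d=41}
  after event 7 (t=43: DEC b by 14): {a=3, b=2, c=5, d=41}
  after event 8 (t=50: DEL b): {a=3, c=5, d=41}

Answer: {a=3, c=5, d=41}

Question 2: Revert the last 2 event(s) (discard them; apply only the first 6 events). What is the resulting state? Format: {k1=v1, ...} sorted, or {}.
Answer: {a=3, b=16, c=5, d=41}

Derivation:
Keep first 6 events (discard last 2):
  after event 1 (t=7: SET d = 41): {d=41}
  after event 2 (t=13: INC b by 4): {b=4, d=41}
  after event 3 (t=20: DEC a by 5): {a=-5, b=4, d=41}
  after event 4 (t=23: INC a by 8): {a=3, b=4, d=41}
  after event 5 (t=25: INC c by 5): {a=3, b=4, c=5, d=41}
  after event 6 (t=34: INC b by 12): {a=3, b=16, c=5, d=41}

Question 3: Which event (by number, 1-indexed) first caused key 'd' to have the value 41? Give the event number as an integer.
Looking for first event where d becomes 41:
  event 1: d (absent) -> 41  <-- first match

Answer: 1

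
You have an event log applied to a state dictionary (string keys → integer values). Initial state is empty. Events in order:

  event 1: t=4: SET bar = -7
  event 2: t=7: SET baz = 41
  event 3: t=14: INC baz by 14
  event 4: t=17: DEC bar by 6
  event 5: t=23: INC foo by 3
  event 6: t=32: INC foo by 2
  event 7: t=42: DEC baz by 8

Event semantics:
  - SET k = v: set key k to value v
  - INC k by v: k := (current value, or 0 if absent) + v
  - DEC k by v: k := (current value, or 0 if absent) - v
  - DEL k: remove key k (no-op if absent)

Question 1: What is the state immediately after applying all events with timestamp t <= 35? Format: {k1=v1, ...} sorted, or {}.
Answer: {bar=-13, baz=55, foo=5}

Derivation:
Apply events with t <= 35 (6 events):
  after event 1 (t=4: SET bar = -7): {bar=-7}
  after event 2 (t=7: SET baz = 41): {bar=-7, baz=41}
  after event 3 (t=14: INC baz by 14): {bar=-7, baz=55}
  after event 4 (t=17: DEC bar by 6): {bar=-13, baz=55}
  after event 5 (t=23: INC foo by 3): {bar=-13, baz=55, foo=3}
  after event 6 (t=32: INC foo by 2): {bar=-13, baz=55, foo=5}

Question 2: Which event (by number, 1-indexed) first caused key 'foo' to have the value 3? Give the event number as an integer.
Answer: 5

Derivation:
Looking for first event where foo becomes 3:
  event 5: foo (absent) -> 3  <-- first match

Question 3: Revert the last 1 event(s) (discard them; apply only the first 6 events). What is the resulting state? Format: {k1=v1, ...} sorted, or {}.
Answer: {bar=-13, baz=55, foo=5}

Derivation:
Keep first 6 events (discard last 1):
  after event 1 (t=4: SET bar = -7): {bar=-7}
  after event 2 (t=7: SET baz = 41): {bar=-7, baz=41}
  after event 3 (t=14: INC baz by 14): {bar=-7, baz=55}
  after event 4 (t=17: DEC bar by 6): {bar=-13, baz=55}
  after event 5 (t=23: INC foo by 3): {bar=-13, baz=55, foo=3}
  after event 6 (t=32: INC foo by 2): {bar=-13, baz=55, foo=5}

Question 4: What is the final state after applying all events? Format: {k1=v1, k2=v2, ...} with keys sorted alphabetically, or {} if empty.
Answer: {bar=-13, baz=47, foo=5}

Derivation:
  after event 1 (t=4: SET bar = -7): {bar=-7}
  after event 2 (t=7: SET baz = 41): {bar=-7, baz=41}
  after event 3 (t=14: INC baz by 14): {bar=-7, baz=55}
  after event 4 (t=17: DEC bar by 6): {bar=-13, baz=55}
  after event 5 (t=23: INC foo by 3): {bar=-13, baz=55, foo=3}
  after event 6 (t=32: INC foo by 2): {bar=-13, baz=55, foo=5}
  after event 7 (t=42: DEC baz by 8): {bar=-13, baz=47, foo=5}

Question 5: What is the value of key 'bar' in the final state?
Answer: -13

Derivation:
Track key 'bar' through all 7 events:
  event 1 (t=4: SET bar = -7): bar (absent) -> -7
  event 2 (t=7: SET baz = 41): bar unchanged
  event 3 (t=14: INC baz by 14): bar unchanged
  event 4 (t=17: DEC bar by 6): bar -7 -> -13
  event 5 (t=23: INC foo by 3): bar unchanged
  event 6 (t=32: INC foo by 2): bar unchanged
  event 7 (t=42: DEC baz by 8): bar unchanged
Final: bar = -13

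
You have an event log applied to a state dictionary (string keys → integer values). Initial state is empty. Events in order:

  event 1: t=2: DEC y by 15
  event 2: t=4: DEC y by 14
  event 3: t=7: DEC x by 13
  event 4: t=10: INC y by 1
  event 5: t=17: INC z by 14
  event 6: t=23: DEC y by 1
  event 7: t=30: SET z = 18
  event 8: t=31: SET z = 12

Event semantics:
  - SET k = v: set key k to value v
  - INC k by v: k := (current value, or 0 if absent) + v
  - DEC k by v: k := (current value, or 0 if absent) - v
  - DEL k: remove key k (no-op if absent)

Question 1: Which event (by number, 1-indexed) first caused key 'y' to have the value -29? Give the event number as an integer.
Looking for first event where y becomes -29:
  event 1: y = -15
  event 2: y -15 -> -29  <-- first match

Answer: 2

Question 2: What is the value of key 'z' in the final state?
Answer: 12

Derivation:
Track key 'z' through all 8 events:
  event 1 (t=2: DEC y by 15): z unchanged
  event 2 (t=4: DEC y by 14): z unchanged
  event 3 (t=7: DEC x by 13): z unchanged
  event 4 (t=10: INC y by 1): z unchanged
  event 5 (t=17: INC z by 14): z (absent) -> 14
  event 6 (t=23: DEC y by 1): z unchanged
  event 7 (t=30: SET z = 18): z 14 -> 18
  event 8 (t=31: SET z = 12): z 18 -> 12
Final: z = 12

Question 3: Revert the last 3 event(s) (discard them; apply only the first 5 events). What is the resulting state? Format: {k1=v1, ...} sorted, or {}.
Answer: {x=-13, y=-28, z=14}

Derivation:
Keep first 5 events (discard last 3):
  after event 1 (t=2: DEC y by 15): {y=-15}
  after event 2 (t=4: DEC y by 14): {y=-29}
  after event 3 (t=7: DEC x by 13): {x=-13, y=-29}
  after event 4 (t=10: INC y by 1): {x=-13, y=-28}
  after event 5 (t=17: INC z by 14): {x=-13, y=-28, z=14}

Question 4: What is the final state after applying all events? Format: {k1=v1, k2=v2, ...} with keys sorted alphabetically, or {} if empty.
Answer: {x=-13, y=-29, z=12}

Derivation:
  after event 1 (t=2: DEC y by 15): {y=-15}
  after event 2 (t=4: DEC y by 14): {y=-29}
  after event 3 (t=7: DEC x by 13): {x=-13, y=-29}
  after event 4 (t=10: INC y by 1): {x=-13, y=-28}
  after event 5 (t=17: INC z by 14): {x=-13, y=-28, z=14}
  after event 6 (t=23: DEC y by 1): {x=-13, y=-29, z=14}
  after event 7 (t=30: SET z = 18): {x=-13, y=-29, z=18}
  after event 8 (t=31: SET z = 12): {x=-13, y=-29, z=12}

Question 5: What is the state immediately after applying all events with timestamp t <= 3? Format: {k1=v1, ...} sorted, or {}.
Answer: {y=-15}

Derivation:
Apply events with t <= 3 (1 events):
  after event 1 (t=2: DEC y by 15): {y=-15}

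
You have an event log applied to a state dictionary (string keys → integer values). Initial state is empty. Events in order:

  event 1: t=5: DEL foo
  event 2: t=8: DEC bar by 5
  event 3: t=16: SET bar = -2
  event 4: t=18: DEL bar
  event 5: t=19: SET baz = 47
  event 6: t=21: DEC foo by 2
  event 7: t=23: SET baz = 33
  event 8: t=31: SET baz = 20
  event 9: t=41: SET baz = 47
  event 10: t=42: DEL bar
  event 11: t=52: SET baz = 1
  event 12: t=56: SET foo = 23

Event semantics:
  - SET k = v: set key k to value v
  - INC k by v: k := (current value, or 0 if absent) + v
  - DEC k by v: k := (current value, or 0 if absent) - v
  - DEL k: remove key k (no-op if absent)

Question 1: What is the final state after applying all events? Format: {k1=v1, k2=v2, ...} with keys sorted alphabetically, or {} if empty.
Answer: {baz=1, foo=23}

Derivation:
  after event 1 (t=5: DEL foo): {}
  after event 2 (t=8: DEC bar by 5): {bar=-5}
  after event 3 (t=16: SET bar = -2): {bar=-2}
  after event 4 (t=18: DEL bar): {}
  after event 5 (t=19: SET baz = 47): {baz=47}
  after event 6 (t=21: DEC foo by 2): {baz=47, foo=-2}
  after event 7 (t=23: SET baz = 33): {baz=33, foo=-2}
  after event 8 (t=31: SET baz = 20): {baz=20, foo=-2}
  after event 9 (t=41: SET baz = 47): {baz=47, foo=-2}
  after event 10 (t=42: DEL bar): {baz=47, foo=-2}
  after event 11 (t=52: SET baz = 1): {baz=1, foo=-2}
  after event 12 (t=56: SET foo = 23): {baz=1, foo=23}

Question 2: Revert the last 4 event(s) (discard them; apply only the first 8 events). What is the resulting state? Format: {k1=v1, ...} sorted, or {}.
Keep first 8 events (discard last 4):
  after event 1 (t=5: DEL foo): {}
  after event 2 (t=8: DEC bar by 5): {bar=-5}
  after event 3 (t=16: SET bar = -2): {bar=-2}
  after event 4 (t=18: DEL bar): {}
  after event 5 (t=19: SET baz = 47): {baz=47}
  after event 6 (t=21: DEC foo by 2): {baz=47, foo=-2}
  after event 7 (t=23: SET baz = 33): {baz=33, foo=-2}
  after event 8 (t=31: SET baz = 20): {baz=20, foo=-2}

Answer: {baz=20, foo=-2}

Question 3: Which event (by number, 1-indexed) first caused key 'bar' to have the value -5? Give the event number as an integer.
Answer: 2

Derivation:
Looking for first event where bar becomes -5:
  event 2: bar (absent) -> -5  <-- first match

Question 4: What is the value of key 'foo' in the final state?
Answer: 23

Derivation:
Track key 'foo' through all 12 events:
  event 1 (t=5: DEL foo): foo (absent) -> (absent)
  event 2 (t=8: DEC bar by 5): foo unchanged
  event 3 (t=16: SET bar = -2): foo unchanged
  event 4 (t=18: DEL bar): foo unchanged
  event 5 (t=19: SET baz = 47): foo unchanged
  event 6 (t=21: DEC foo by 2): foo (absent) -> -2
  event 7 (t=23: SET baz = 33): foo unchanged
  event 8 (t=31: SET baz = 20): foo unchanged
  event 9 (t=41: SET baz = 47): foo unchanged
  event 10 (t=42: DEL bar): foo unchanged
  event 11 (t=52: SET baz = 1): foo unchanged
  event 12 (t=56: SET foo = 23): foo -2 -> 23
Final: foo = 23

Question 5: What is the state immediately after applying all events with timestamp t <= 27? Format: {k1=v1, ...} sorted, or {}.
Apply events with t <= 27 (7 events):
  after event 1 (t=5: DEL foo): {}
  after event 2 (t=8: DEC bar by 5): {bar=-5}
  after event 3 (t=16: SET bar = -2): {bar=-2}
  after event 4 (t=18: DEL bar): {}
  after event 5 (t=19: SET baz = 47): {baz=47}
  after event 6 (t=21: DEC foo by 2): {baz=47, foo=-2}
  after event 7 (t=23: SET baz = 33): {baz=33, foo=-2}

Answer: {baz=33, foo=-2}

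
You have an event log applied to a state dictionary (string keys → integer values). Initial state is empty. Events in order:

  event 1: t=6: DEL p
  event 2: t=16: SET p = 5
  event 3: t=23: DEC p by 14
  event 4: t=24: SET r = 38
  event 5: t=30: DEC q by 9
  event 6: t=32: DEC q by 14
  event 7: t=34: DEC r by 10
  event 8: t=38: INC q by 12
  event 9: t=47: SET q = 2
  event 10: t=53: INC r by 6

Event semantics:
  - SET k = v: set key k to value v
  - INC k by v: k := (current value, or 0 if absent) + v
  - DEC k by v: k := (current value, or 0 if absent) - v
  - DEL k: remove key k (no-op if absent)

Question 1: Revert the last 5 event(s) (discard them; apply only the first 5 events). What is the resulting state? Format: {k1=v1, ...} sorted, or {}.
Keep first 5 events (discard last 5):
  after event 1 (t=6: DEL p): {}
  after event 2 (t=16: SET p = 5): {p=5}
  after event 3 (t=23: DEC p by 14): {p=-9}
  after event 4 (t=24: SET r = 38): {p=-9, r=38}
  after event 5 (t=30: DEC q by 9): {p=-9, q=-9, r=38}

Answer: {p=-9, q=-9, r=38}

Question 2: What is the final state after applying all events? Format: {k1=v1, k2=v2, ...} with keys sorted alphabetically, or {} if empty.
Answer: {p=-9, q=2, r=34}

Derivation:
  after event 1 (t=6: DEL p): {}
  after event 2 (t=16: SET p = 5): {p=5}
  after event 3 (t=23: DEC p by 14): {p=-9}
  after event 4 (t=24: SET r = 38): {p=-9, r=38}
  after event 5 (t=30: DEC q by 9): {p=-9, q=-9, r=38}
  after event 6 (t=32: DEC q by 14): {p=-9, q=-23, r=38}
  after event 7 (t=34: DEC r by 10): {p=-9, q=-23, r=28}
  after event 8 (t=38: INC q by 12): {p=-9, q=-11, r=28}
  after event 9 (t=47: SET q = 2): {p=-9, q=2, r=28}
  after event 10 (t=53: INC r by 6): {p=-9, q=2, r=34}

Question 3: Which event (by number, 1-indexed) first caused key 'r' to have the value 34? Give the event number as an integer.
Looking for first event where r becomes 34:
  event 4: r = 38
  event 5: r = 38
  event 6: r = 38
  event 7: r = 28
  event 8: r = 28
  event 9: r = 28
  event 10: r 28 -> 34  <-- first match

Answer: 10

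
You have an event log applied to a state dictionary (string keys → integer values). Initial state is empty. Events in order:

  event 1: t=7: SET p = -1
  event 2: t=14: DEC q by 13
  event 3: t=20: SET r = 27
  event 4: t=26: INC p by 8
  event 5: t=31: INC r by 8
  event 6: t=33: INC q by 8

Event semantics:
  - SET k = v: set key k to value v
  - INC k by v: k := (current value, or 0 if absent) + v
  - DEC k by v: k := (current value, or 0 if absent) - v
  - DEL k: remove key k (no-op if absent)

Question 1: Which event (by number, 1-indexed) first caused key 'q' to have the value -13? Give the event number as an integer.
Looking for first event where q becomes -13:
  event 2: q (absent) -> -13  <-- first match

Answer: 2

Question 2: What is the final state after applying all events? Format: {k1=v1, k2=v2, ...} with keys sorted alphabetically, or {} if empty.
  after event 1 (t=7: SET p = -1): {p=-1}
  after event 2 (t=14: DEC q by 13): {p=-1, q=-13}
  after event 3 (t=20: SET r = 27): {p=-1, q=-13, r=27}
  after event 4 (t=26: INC p by 8): {p=7, q=-13, r=27}
  after event 5 (t=31: INC r by 8): {p=7, q=-13, r=35}
  after event 6 (t=33: INC q by 8): {p=7, q=-5, r=35}

Answer: {p=7, q=-5, r=35}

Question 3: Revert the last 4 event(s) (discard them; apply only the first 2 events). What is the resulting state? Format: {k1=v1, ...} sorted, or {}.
Keep first 2 events (discard last 4):
  after event 1 (t=7: SET p = -1): {p=-1}
  after event 2 (t=14: DEC q by 13): {p=-1, q=-13}

Answer: {p=-1, q=-13}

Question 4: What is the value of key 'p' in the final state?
Track key 'p' through all 6 events:
  event 1 (t=7: SET p = -1): p (absent) -> -1
  event 2 (t=14: DEC q by 13): p unchanged
  event 3 (t=20: SET r = 27): p unchanged
  event 4 (t=26: INC p by 8): p -1 -> 7
  event 5 (t=31: INC r by 8): p unchanged
  event 6 (t=33: INC q by 8): p unchanged
Final: p = 7

Answer: 7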